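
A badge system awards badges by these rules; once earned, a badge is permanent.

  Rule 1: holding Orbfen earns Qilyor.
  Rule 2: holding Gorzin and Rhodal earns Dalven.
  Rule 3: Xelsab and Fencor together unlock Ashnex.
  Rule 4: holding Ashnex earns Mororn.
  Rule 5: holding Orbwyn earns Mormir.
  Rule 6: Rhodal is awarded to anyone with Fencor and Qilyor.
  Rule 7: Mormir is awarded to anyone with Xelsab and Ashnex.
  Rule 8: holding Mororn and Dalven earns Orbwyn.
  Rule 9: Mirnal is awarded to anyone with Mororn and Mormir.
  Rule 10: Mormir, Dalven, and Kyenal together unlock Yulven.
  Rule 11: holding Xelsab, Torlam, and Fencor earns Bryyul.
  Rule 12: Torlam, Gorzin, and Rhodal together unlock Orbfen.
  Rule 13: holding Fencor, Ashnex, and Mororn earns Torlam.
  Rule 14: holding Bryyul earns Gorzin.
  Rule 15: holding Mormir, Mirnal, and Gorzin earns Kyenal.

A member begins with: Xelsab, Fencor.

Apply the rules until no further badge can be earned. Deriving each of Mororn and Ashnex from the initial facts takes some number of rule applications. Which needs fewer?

Ashnex

Ashnex: With Xelsab and Fencor, Ashnex is earned (Rule 3). [1 rule application]
Mororn: With Xelsab and Fencor, Ashnex is earned (Rule 3). With Ashnex, Mororn is earned (Rule 4). [2 rule applications]
Ashnex needs fewer.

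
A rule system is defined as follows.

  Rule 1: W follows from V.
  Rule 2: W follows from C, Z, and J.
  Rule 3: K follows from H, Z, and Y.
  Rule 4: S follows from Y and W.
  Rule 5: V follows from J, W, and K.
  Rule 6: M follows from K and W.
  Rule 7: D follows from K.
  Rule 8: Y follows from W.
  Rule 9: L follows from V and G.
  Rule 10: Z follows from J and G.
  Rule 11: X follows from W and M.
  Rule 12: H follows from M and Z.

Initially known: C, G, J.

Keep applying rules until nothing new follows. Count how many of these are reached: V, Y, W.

J and G hold, so Z follows (Rule 10).
C, Z, and J hold, so W follows (Rule 2).
From W, Rule 8 gives Y.
V would need J, W, and K (Rule 5), but K is never established.
Y: reached.
W: reached.
Reached: Y and W — 2 of the 3.

2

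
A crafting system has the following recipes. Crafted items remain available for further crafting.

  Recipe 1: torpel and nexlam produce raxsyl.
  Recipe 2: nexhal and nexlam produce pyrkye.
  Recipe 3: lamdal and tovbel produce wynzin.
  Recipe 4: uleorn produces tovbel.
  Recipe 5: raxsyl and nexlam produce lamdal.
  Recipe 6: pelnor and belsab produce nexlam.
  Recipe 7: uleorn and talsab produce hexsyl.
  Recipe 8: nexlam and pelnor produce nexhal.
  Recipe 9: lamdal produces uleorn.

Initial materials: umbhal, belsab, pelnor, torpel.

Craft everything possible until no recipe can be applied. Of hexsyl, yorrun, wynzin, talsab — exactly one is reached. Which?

pelnor and belsab → nexlam (Recipe 6).
torpel and nexlam → raxsyl (Recipe 1).
Using Recipe 5, raxsyl and nexlam make lamdal.
lamdal → uleorn (Recipe 9).
uleorn → tovbel (Recipe 4).
Using Recipe 3, lamdal and tovbel make wynzin.
hexsyl would need uleorn and talsab (Recipe 7), but talsab is never obtained. No rule produces yorrun, and it is not given. No rule produces talsab, and it is not given.

wynzin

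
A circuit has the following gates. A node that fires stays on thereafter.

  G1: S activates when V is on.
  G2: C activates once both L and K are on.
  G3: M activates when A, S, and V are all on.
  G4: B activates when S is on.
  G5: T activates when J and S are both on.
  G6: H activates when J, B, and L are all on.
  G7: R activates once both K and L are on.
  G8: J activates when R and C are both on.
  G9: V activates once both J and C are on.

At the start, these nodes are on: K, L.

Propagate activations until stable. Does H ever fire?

Yes

L and K are on, so C activates (G2).
K and L are on, so R activates (G7).
G8: R and C on → J on.
G9: J and C on → V on.
V is on, so S activates (G1).
S is on, so B activates (G4).
J, B, and L are on, so H activates (G6).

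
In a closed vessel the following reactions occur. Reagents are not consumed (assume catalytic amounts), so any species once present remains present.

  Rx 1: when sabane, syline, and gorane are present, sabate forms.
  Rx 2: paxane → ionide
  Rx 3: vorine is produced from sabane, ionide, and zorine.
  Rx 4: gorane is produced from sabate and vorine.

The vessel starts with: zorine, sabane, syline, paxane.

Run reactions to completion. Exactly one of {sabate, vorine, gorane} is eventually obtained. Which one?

paxane present → ionide forms (Rx 2).
sabane, ionide, and zorine present → vorine forms (Rx 3).
gorane would need sabate and vorine (Rx 4), but sabate never forms. sabate would need sabane, syline, and gorane (Rx 1), but gorane never forms.

vorine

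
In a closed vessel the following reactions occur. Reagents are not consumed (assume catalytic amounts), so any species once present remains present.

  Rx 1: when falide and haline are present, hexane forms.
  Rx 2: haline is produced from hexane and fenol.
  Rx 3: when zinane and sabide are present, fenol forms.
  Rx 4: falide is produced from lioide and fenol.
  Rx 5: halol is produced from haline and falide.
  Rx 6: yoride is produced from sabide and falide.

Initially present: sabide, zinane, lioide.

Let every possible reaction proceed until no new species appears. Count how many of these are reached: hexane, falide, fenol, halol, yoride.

zinane and sabide present → fenol forms (Rx 3).
lioide and fenol present → falide forms (Rx 4).
sabide and falide present → yoride forms (Rx 6).
hexane would need falide and haline (Rx 1), but haline never forms.
falide: reached.
fenol: reached.
halol would need haline and falide (Rx 5), but haline never forms.
yoride: reached.
Reached: falide, fenol, and yoride — 3 of the 5.

3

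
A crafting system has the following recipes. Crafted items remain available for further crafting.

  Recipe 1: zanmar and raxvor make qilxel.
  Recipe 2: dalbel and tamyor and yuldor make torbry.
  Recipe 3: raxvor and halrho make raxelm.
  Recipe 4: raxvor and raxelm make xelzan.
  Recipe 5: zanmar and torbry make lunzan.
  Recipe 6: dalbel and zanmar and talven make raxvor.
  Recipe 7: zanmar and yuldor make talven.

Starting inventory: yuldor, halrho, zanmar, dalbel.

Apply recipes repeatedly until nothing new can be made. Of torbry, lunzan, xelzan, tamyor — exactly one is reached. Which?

xelzan

zanmar and yuldor → talven (Recipe 7).
Using Recipe 6, dalbel, zanmar, and talven make raxvor.
Using Recipe 3, raxvor and halrho make raxelm.
raxvor and raxelm → xelzan (Recipe 4).
No rule produces tamyor, and it is not given. torbry would need dalbel, tamyor, and yuldor (Recipe 2), but tamyor is never obtained. lunzan would need zanmar and torbry (Recipe 5), but torbry is never obtained.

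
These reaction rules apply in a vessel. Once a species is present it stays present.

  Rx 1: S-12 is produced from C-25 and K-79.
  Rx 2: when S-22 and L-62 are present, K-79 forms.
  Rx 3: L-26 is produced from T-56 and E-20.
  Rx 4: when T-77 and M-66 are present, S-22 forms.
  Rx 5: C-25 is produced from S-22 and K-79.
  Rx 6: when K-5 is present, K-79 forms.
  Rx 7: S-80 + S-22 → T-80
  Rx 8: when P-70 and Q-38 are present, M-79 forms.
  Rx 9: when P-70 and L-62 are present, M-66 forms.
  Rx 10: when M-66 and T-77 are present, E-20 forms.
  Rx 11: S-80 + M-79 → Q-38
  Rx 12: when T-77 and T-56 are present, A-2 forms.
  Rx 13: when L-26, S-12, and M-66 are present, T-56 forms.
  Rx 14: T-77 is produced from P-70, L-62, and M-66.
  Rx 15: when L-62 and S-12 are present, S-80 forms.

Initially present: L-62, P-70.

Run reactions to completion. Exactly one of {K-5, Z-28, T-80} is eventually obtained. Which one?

P-70 and L-62 present → M-66 forms (Rx 9).
P-70, L-62, and M-66 present → T-77 forms (Rx 14).
T-77 and M-66 present → S-22 forms (Rx 4).
S-22 and L-62 present → K-79 forms (Rx 2).
S-22 and K-79 present → C-25 forms (Rx 5).
C-25 and K-79 present → S-12 forms (Rx 1).
L-62 and S-12 present → S-80 forms (Rx 15).
S-80 and S-22 present → T-80 forms (Rx 7).
No rule produces Z-28, and it is not given. No rule produces K-5, and it is not given.

T-80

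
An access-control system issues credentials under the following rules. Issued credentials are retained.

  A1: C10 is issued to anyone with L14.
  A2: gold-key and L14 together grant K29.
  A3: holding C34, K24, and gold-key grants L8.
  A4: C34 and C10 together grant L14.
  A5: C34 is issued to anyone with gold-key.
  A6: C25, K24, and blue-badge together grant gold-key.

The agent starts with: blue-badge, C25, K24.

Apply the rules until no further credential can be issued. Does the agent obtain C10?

No

C10 would need L14 (A1), but L14 is never granted.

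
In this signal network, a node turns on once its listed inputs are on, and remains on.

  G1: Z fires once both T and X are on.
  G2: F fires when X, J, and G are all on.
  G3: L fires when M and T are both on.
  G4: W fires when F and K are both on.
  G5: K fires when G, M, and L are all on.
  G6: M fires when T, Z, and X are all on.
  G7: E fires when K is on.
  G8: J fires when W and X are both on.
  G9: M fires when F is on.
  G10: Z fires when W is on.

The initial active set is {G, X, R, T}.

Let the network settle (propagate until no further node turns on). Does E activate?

G1: T and X on → Z on.
T, Z, and X are on, so M fires (G6).
M and T are on, so L fires (G3).
G, M, and L are on, so K fires (G5).
K is on, so E fires (G7).

Yes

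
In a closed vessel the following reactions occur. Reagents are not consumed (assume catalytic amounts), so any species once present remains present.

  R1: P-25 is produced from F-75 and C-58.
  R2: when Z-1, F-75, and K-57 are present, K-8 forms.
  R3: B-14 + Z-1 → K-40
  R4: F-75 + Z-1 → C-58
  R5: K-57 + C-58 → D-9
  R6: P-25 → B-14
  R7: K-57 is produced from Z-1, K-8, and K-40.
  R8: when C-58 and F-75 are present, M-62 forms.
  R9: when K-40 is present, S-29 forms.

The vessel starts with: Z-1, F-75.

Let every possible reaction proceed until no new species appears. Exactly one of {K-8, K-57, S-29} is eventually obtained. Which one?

F-75 and Z-1 present → C-58 forms (R4).
F-75 and C-58 present → P-25 forms (R1).
P-25 present → B-14 forms (R6).
B-14 and Z-1 present → K-40 forms (R3).
K-40 present → S-29 forms (R9).
K-8 would need Z-1, F-75, and K-57 (R2), but K-57 never forms. K-57 would need Z-1, K-8, and K-40 (R7), but K-8 never forms.

S-29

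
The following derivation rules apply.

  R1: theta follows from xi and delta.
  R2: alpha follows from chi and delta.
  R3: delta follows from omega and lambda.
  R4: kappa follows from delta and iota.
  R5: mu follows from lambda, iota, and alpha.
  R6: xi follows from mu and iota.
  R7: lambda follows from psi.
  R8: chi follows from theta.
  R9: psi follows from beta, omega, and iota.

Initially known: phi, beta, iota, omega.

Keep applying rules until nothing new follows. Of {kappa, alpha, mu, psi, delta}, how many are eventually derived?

3

From beta, omega, and iota, R9 gives psi.
From psi, R7 gives lambda.
omega and lambda hold, so delta follows (R3).
From delta and iota, R4 gives kappa.
kappa: reached.
alpha would need chi and delta (R2), but chi is never established.
mu would need lambda, iota, and alpha (R5), but alpha is never established.
psi: reached.
delta: reached.
Reached: kappa, psi, and delta — 3 of the 5.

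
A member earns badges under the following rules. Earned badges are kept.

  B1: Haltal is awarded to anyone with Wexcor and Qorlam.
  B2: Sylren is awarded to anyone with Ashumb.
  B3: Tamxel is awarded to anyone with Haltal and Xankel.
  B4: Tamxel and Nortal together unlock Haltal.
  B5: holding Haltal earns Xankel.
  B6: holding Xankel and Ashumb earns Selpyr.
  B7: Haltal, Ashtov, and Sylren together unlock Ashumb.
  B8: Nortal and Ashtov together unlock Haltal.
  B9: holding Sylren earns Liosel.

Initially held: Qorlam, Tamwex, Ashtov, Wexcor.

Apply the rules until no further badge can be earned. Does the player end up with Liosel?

No

Liosel would need Sylren (B9), but Sylren is never earned.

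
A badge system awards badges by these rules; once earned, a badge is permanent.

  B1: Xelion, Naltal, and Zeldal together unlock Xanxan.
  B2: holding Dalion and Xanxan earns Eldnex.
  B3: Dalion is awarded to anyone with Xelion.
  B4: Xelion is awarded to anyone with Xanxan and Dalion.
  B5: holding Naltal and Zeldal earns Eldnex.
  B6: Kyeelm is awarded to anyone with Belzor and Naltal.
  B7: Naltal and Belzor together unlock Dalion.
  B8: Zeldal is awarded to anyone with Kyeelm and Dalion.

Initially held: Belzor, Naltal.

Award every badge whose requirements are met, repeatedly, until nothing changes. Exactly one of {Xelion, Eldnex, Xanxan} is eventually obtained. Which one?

With Belzor and Naltal, Kyeelm is earned (B6).
With Naltal and Belzor, Dalion is earned (B7).
With Kyeelm and Dalion, Zeldal is earned (B8).
With Naltal and Zeldal, Eldnex is earned (B5).
Xelion would need Xanxan and Dalion (B4), but Xanxan is never earned. Xanxan would need Xelion, Naltal, and Zeldal (B1), but Xelion is never earned.

Eldnex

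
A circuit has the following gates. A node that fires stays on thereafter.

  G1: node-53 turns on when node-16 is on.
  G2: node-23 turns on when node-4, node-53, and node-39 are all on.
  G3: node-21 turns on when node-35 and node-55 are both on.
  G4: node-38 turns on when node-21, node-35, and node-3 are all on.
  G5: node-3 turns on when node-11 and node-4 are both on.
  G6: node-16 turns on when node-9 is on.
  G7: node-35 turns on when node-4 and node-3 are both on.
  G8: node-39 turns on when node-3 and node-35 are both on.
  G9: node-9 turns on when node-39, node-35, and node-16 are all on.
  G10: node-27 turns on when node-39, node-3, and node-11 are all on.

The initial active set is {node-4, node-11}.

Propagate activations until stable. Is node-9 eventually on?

node-9 would need node-39, node-35, and node-16 (G9), but node-16 never turns on.

No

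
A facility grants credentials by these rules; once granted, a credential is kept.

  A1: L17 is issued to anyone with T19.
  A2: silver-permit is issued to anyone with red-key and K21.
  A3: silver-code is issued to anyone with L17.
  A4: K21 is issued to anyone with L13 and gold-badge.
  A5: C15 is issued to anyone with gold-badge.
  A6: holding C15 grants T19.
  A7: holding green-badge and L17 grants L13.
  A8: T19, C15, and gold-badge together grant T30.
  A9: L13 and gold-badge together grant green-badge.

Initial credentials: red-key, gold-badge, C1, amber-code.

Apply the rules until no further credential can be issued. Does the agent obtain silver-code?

Yes

Holding gold-badge grants C15 (A5).
Holding C15 grants T19 (A6).
Holding T19 grants L17 (A1).
Holding L17 grants silver-code (A3).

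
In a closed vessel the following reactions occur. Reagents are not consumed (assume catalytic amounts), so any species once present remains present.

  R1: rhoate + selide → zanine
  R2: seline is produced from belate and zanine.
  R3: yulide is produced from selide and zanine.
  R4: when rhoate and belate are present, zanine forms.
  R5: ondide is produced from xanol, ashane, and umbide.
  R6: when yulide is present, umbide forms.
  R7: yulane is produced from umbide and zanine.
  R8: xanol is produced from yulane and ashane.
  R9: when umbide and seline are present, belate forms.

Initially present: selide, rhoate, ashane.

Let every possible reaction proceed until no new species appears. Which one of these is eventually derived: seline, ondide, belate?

rhoate and selide present → zanine forms (R1).
selide and zanine present → yulide forms (R3).
yulide present → umbide forms (R6).
umbide and zanine present → yulane forms (R7).
yulane and ashane present → xanol forms (R8).
xanol, ashane, and umbide present → ondide forms (R5).
belate would need umbide and seline (R9), but seline never forms. seline would need belate and zanine (R2), but belate never forms.

ondide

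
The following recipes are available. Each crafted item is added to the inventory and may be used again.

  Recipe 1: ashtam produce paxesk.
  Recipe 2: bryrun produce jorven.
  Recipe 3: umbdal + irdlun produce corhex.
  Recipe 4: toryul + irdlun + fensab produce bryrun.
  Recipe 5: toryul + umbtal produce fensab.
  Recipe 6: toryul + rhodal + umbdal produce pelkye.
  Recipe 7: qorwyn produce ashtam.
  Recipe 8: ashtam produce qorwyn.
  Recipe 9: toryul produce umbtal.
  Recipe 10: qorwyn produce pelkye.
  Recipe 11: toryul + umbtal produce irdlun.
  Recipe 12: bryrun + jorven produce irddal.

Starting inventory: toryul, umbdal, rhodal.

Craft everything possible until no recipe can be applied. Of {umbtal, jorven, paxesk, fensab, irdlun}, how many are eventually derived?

4

Using Recipe 9, toryul makes umbtal.
Using Recipe 11, toryul and umbtal make irdlun.
Using Recipe 5, toryul and umbtal make fensab.
toryul + irdlun + fensab → bryrun (Recipe 4).
bryrun → jorven (Recipe 2).
umbtal: reached.
jorven: reached.
paxesk would need ashtam (Recipe 1), but ashtam is never obtained.
fensab: reached.
irdlun: reached.
Reached: umbtal, jorven, fensab, and irdlun — 4 of the 5.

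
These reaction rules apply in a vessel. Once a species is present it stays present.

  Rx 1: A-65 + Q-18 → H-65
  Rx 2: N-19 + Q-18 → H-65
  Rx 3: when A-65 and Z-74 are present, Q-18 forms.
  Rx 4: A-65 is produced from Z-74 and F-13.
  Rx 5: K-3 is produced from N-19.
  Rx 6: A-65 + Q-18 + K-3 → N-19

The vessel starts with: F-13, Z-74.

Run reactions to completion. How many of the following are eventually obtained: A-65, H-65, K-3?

2

Z-74 and F-13 present → A-65 forms (Rx 4).
A-65 and Z-74 present → Q-18 forms (Rx 3).
A-65 and Q-18 present → H-65 forms (Rx 1).
A-65: reached.
H-65: reached.
K-3 would need N-19 (Rx 5), but N-19 never forms.
Reached: A-65 and H-65 — 2 of the 3.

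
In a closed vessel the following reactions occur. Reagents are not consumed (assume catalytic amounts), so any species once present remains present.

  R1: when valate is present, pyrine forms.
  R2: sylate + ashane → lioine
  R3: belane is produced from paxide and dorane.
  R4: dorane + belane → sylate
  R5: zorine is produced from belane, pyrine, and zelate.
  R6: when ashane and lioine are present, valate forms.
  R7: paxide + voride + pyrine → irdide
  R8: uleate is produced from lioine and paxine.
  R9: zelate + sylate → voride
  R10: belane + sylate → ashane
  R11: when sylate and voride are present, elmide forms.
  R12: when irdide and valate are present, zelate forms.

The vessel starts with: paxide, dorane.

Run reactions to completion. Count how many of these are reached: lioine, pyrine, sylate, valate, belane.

paxide and dorane present → belane forms (R3).
dorane and belane present → sylate forms (R4).
belane and sylate present → ashane forms (R10).
sylate and ashane present → lioine forms (R2).
ashane and lioine present → valate forms (R6).
valate present → pyrine forms (R1).
lioine: reached.
pyrine: reached.
sylate: reached.
valate: reached.
belane: reached.
All 5 are reached.

5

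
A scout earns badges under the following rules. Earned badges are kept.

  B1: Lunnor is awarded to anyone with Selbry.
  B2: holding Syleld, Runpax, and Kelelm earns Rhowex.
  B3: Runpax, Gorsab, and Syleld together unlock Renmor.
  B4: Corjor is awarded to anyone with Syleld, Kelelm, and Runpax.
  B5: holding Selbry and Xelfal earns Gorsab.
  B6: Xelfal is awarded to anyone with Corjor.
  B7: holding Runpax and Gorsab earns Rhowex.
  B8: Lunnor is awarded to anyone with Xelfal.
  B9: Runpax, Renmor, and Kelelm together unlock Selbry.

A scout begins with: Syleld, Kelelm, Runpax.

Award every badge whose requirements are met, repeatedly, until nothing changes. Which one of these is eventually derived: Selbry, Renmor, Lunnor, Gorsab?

Lunnor

With Syleld, Kelelm, and Runpax, Corjor is earned (B4).
With Corjor, Xelfal is earned (B6).
With Xelfal, Lunnor is earned (B8).
Gorsab would need Selbry and Xelfal (B5), but Selbry is never earned. Renmor would need Runpax, Gorsab, and Syleld (B3), but Gorsab is never earned. Selbry would need Runpax, Renmor, and Kelelm (B9), but Renmor is never earned.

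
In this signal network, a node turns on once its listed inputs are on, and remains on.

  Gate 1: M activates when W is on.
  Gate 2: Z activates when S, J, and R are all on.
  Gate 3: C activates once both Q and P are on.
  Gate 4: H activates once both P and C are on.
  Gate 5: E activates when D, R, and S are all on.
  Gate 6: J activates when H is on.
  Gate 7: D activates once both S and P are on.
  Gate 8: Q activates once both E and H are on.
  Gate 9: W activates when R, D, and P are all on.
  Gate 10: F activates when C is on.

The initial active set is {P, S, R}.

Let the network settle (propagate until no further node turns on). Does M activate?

Gate 7: S and P on → D on.
Gate 9: R, D, and P on → W on.
W is on, so M activates (Gate 1).

Yes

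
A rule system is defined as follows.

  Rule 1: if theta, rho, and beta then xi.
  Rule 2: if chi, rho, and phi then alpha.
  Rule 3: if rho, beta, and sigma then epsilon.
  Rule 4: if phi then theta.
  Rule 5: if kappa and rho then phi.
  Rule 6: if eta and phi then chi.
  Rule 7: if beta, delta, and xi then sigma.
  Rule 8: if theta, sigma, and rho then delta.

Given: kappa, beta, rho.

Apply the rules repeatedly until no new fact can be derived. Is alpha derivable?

No

alpha would need chi, rho, and phi (Rule 2), but chi is never established.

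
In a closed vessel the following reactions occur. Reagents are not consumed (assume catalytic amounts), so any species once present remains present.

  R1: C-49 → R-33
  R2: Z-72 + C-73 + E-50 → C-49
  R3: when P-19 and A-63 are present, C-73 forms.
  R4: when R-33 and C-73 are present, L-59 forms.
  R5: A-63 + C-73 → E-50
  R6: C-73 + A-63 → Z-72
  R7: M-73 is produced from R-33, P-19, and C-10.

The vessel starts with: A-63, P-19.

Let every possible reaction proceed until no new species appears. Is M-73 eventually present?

No

M-73 would need R-33, P-19, and C-10 (R7), but C-10 never forms.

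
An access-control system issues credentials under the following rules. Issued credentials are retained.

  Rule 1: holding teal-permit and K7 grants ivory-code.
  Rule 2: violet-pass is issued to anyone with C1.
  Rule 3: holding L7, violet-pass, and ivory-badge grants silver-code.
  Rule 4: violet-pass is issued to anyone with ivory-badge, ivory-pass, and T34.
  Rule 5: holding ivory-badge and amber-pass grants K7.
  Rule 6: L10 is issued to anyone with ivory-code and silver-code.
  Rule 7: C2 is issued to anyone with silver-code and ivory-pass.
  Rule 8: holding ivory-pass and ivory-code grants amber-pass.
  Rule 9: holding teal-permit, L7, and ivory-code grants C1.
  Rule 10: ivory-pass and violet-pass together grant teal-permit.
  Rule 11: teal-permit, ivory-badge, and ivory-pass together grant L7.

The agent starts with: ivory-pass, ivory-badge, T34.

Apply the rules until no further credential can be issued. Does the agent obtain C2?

Yes

Holding ivory-badge, ivory-pass, and T34 grants violet-pass (Rule 4).
Holding ivory-pass and violet-pass grants teal-permit (Rule 10).
Holding teal-permit, ivory-badge, and ivory-pass grants L7 (Rule 11).
Holding L7, violet-pass, and ivory-badge grants silver-code (Rule 3).
Holding silver-code and ivory-pass grants C2 (Rule 7).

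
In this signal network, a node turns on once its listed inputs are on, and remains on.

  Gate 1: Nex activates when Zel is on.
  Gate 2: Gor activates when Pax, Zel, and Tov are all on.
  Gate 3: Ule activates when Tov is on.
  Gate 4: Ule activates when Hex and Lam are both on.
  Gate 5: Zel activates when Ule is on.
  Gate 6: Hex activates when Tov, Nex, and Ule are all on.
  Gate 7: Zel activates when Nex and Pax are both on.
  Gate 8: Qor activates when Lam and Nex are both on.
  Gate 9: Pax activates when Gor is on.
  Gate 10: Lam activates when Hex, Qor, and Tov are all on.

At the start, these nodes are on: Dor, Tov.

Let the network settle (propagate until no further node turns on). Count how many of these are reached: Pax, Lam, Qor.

0

Pax would need Gor (Gate 9), but Gor never turns on.
Lam would need Hex, Qor, and Tov (Gate 10), but Qor never turns on.
Qor would need Lam and Nex (Gate 8), but Lam never turns on.
None of the 3 are reached.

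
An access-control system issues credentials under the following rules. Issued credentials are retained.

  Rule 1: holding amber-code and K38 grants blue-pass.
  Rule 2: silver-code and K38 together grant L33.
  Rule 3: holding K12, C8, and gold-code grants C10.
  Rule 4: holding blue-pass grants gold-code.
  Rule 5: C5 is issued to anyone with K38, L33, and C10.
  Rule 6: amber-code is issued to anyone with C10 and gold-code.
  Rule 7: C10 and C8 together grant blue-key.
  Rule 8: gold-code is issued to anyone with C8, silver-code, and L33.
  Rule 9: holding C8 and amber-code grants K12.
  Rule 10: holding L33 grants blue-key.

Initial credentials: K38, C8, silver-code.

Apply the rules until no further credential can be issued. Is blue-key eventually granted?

Yes

Holding silver-code and K38 grants L33 (Rule 2).
Holding L33 grants blue-key (Rule 10).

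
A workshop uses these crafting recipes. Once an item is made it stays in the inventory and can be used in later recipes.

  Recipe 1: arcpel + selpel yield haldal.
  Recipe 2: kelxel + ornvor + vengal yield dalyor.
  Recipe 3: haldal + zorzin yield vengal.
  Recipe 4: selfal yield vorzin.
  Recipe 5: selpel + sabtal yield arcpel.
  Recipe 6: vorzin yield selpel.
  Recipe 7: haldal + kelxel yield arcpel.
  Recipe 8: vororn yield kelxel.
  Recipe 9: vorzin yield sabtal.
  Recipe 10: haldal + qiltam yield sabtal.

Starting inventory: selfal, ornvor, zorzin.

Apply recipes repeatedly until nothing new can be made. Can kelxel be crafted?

kelxel would need vororn (Recipe 8), but vororn is never obtained.

No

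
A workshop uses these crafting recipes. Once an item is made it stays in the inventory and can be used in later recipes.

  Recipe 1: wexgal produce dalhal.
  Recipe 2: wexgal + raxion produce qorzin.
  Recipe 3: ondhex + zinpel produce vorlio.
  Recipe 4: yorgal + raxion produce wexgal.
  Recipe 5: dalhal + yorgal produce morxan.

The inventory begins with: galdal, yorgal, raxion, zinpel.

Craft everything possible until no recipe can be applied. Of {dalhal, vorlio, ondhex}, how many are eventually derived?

1

Using Recipe 4, yorgal and raxion make wexgal.
Using Recipe 1, wexgal makes dalhal.
dalhal: reached.
vorlio would need ondhex and zinpel (Recipe 3), but ondhex is never obtained.
No rule produces ondhex, and it is not given.
Reached: dalhal — 1 of the 3.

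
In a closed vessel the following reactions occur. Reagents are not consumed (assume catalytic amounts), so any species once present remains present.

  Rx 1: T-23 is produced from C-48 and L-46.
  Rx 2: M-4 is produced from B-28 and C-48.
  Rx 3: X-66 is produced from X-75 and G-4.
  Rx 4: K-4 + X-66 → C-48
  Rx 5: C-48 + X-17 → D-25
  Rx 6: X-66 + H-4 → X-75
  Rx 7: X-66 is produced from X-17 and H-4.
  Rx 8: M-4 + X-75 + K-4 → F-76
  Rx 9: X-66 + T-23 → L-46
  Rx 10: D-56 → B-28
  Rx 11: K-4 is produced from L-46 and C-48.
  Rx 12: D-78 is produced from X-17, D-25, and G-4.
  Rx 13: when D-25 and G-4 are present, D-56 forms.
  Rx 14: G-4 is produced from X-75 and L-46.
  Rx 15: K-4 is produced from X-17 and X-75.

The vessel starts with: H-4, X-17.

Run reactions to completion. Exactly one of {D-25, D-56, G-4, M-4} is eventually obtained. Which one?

D-25

X-17 and H-4 present → X-66 forms (Rx 7).
X-66 and H-4 present → X-75 forms (Rx 6).
X-17 and X-75 present → K-4 forms (Rx 15).
K-4 and X-66 present → C-48 forms (Rx 4).
C-48 and X-17 present → D-25 forms (Rx 5).
D-56 would need D-25 and G-4 (Rx 13), but G-4 never forms. G-4 would need X-75 and L-46 (Rx 14), but L-46 never forms. M-4 would need B-28 and C-48 (Rx 2), but B-28 never forms.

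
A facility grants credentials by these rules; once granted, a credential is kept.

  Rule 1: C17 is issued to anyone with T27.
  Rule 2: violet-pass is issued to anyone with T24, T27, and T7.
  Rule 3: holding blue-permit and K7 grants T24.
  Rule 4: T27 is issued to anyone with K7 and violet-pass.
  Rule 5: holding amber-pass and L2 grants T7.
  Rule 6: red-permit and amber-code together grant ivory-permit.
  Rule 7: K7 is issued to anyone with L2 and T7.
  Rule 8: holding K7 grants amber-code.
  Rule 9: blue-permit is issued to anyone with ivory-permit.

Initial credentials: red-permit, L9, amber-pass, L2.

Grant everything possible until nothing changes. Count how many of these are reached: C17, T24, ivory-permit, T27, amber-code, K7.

Holding amber-pass and L2 grants T7 (Rule 5).
Holding L2 and T7 grants K7 (Rule 7).
Holding K7 grants amber-code (Rule 8).
Holding red-permit and amber-code grants ivory-permit (Rule 6).
Holding ivory-permit grants blue-permit (Rule 9).
Holding blue-permit and K7 grants T24 (Rule 3).
C17 would need T27 (Rule 1), but T27 is never granted.
T24: reached.
ivory-permit: reached.
T27 would need K7 and violet-pass (Rule 4), but violet-pass is never granted.
amber-code: reached.
K7: reached.
Reached: T24, ivory-permit, amber-code, and K7 — 4 of the 6.

4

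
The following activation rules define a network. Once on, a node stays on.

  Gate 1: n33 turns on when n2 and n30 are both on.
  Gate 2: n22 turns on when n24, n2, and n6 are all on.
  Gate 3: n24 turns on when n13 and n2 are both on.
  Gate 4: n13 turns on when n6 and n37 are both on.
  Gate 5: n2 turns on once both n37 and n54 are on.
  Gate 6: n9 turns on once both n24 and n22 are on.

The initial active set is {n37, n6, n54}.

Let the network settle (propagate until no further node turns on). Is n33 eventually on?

n33 would need n2 and n30 (Gate 1), but n30 never turns on.

No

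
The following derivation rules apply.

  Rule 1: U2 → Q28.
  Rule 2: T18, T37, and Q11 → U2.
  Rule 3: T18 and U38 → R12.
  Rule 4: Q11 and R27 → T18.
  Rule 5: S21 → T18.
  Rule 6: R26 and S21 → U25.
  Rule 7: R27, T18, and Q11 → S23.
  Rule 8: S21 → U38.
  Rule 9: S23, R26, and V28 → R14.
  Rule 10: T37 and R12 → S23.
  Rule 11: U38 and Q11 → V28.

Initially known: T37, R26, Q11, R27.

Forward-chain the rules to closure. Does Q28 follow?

Yes

Q11 and R27 hold, so T18 follows (Rule 4).
From T18, T37, and Q11, Rule 2 gives U2.
From U2, Rule 1 gives Q28.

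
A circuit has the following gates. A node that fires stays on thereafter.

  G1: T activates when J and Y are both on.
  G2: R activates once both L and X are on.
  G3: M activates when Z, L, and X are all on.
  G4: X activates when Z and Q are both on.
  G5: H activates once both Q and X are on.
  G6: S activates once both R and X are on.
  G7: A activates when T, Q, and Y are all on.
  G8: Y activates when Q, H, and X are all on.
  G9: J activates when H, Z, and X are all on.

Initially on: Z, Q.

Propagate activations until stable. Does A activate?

G4: Z and Q on → X on.
Q and X are on, so H activates (G5).
G8: Q, H, and X on → Y on.
G9: H, Z, and X on → J on.
J and Y are on, so T activates (G1).
G7: T, Q, and Y on → A on.

Yes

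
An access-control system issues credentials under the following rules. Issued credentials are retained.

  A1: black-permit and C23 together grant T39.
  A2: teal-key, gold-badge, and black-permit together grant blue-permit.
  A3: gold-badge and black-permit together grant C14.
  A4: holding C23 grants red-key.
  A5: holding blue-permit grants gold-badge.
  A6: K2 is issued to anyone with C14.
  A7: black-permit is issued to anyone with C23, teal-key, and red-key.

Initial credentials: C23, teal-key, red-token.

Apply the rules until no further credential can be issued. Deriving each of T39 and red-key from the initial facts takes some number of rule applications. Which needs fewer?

red-key

red-key: Holding C23 grants red-key (A4). [1 rule application]
T39: Holding C23 grants red-key (A4). Holding C23, teal-key, and red-key grants black-permit (A7). Holding black-permit and C23 grants T39 (A1). [3 rule applications]
red-key needs fewer.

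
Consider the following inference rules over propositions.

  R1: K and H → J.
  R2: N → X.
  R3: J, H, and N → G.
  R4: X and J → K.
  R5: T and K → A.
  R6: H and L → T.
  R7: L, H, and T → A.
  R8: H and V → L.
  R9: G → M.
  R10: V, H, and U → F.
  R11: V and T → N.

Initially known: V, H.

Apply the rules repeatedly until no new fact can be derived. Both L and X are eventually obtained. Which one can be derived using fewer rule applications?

L

L: From H and V, R8 gives L. [1 rule application]
X: From H and V, R8 gives L. H and L hold, so T follows (R6). V and T hold, so N follows (R11). N holds, so X follows (R2). [4 rule applications]
L needs fewer.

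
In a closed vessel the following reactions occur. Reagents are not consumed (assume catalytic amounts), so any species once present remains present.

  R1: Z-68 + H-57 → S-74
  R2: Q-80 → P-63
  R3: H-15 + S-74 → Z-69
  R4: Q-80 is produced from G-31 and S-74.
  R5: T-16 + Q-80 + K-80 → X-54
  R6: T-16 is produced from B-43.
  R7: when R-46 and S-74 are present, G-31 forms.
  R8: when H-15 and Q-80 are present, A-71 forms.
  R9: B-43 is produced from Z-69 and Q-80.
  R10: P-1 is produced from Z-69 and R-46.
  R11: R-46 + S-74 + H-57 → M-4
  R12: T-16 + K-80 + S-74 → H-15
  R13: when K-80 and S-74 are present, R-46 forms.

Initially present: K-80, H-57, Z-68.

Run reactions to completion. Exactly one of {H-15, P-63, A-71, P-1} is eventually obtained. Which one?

P-63

Z-68 and H-57 present → S-74 forms (R1).
K-80 and S-74 present → R-46 forms (R13).
R-46 and S-74 present → G-31 forms (R7).
G-31 and S-74 present → Q-80 forms (R4).
Q-80 present → P-63 forms (R2).
H-15 would need T-16, K-80, and S-74 (R12), but T-16 never forms. A-71 would need H-15 and Q-80 (R8), but H-15 never forms. P-1 would need Z-69 and R-46 (R10), but Z-69 never forms.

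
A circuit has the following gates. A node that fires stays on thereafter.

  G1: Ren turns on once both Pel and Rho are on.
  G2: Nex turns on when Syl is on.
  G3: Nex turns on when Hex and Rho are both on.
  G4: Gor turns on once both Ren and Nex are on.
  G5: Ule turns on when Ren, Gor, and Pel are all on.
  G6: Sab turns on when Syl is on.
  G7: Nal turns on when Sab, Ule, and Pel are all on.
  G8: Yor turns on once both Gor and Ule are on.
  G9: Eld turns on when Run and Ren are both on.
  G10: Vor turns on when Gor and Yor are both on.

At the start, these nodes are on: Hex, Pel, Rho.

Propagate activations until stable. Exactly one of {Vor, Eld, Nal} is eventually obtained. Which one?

Vor

Hex and Rho are on, so Nex turns on (G3).
Pel and Rho are on, so Ren turns on (G1).
G4: Ren and Nex on → Gor on.
Ren, Gor, and Pel are on, so Ule turns on (G5).
Gor and Ule are on, so Yor turns on (G8).
Gor and Yor are on, so Vor turns on (G10).
Eld would need Run and Ren (G9), but Run never turns on. Nal would need Sab, Ule, and Pel (G7), but Sab never turns on.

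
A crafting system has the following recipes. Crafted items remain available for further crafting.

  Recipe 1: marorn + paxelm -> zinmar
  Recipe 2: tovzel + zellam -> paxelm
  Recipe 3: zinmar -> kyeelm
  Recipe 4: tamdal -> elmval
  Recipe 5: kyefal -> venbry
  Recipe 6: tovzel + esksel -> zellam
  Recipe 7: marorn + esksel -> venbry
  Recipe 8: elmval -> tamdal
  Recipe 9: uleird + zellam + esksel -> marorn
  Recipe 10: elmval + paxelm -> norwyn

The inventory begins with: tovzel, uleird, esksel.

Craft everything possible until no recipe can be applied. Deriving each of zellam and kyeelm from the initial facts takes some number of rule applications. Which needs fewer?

zellam: tovzel + esksel -> zellam (Recipe 6). [1 rule application]
kyeelm: Using Recipe 6, tovzel and esksel make zellam. uleird + zellam + esksel -> marorn (Recipe 9). tovzel + zellam -> paxelm (Recipe 2). Using Recipe 1, marorn and paxelm make zinmar. zinmar -> kyeelm (Recipe 3). [5 rule applications]
zellam needs fewer.

zellam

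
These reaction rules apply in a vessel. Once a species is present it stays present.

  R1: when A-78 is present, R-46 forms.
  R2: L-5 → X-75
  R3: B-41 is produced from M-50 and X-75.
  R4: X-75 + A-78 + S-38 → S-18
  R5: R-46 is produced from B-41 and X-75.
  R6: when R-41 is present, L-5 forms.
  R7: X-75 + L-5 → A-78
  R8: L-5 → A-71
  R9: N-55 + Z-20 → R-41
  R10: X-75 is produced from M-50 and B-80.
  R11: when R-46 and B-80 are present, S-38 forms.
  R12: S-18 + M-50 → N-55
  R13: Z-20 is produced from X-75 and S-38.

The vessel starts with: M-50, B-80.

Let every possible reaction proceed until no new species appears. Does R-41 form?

No

R-41 would need N-55 and Z-20 (R9), but N-55 never forms.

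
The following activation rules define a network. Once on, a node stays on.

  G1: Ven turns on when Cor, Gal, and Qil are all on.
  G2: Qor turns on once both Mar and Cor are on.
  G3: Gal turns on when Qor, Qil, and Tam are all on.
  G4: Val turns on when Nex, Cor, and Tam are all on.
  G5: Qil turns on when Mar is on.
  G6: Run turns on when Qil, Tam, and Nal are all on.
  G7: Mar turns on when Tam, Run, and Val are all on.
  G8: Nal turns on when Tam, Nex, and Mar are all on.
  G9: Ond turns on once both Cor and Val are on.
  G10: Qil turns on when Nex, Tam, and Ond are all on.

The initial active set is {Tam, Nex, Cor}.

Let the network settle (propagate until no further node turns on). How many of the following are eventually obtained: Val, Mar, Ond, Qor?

Nex, Cor, and Tam are on, so Val turns on (G4).
G9: Cor and Val on → Ond on.
Val: reached.
Mar would need Tam, Run, and Val (G7), but Run never turns on.
Ond: reached.
Qor would need Mar and Cor (G2), but Mar never turns on.
Reached: Val and Ond — 2 of the 4.

2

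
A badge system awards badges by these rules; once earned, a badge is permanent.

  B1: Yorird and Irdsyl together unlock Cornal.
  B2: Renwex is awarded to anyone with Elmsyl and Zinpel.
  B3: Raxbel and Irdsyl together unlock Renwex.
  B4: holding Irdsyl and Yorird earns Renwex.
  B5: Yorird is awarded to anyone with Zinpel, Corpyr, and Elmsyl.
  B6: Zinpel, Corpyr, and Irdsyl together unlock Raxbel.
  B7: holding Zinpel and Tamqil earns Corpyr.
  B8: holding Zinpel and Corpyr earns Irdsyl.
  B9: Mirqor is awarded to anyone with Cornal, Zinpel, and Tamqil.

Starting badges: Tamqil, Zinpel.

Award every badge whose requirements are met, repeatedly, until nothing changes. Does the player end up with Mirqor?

Mirqor would need Cornal, Zinpel, and Tamqil (B9), but Cornal is never earned.

No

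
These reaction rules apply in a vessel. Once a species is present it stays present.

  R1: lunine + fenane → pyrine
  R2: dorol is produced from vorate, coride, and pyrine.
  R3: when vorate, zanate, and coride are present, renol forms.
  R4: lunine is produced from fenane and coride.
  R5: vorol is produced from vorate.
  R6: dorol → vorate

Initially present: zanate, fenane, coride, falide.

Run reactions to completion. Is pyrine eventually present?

Yes

fenane and coride present → lunine forms (R4).
lunine and fenane present → pyrine forms (R1).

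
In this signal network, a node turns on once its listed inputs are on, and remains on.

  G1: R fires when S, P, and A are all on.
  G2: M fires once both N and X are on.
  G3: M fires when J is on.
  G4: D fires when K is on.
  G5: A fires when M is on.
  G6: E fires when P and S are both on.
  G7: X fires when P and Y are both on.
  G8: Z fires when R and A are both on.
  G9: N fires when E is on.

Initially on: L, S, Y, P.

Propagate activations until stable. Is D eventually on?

No

D would need K (G4), but K never turns on.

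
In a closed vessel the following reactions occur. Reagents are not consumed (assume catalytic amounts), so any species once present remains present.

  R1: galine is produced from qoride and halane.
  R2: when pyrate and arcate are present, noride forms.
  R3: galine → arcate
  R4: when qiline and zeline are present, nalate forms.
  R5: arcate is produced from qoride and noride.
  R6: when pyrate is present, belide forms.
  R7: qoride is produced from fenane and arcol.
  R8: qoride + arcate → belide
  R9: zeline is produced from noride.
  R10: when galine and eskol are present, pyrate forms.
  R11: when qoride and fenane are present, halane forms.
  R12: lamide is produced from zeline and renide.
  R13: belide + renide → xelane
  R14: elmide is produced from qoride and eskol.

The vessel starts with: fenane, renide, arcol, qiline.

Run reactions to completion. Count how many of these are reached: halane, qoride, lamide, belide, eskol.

fenane and arcol present → qoride forms (R7).
qoride and fenane present → halane forms (R11).
qoride and halane present → galine forms (R1).
galine present → arcate forms (R3).
qoride and arcate present → belide forms (R8).
halane: reached.
qoride: reached.
lamide would need zeline and renide (R12), but zeline never forms.
belide: reached.
No rule produces eskol, and it is not given.
Reached: halane, qoride, and belide — 3 of the 5.

3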